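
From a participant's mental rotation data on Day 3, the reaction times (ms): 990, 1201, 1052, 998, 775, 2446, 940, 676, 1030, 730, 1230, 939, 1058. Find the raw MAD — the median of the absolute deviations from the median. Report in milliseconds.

Sorted: 676, 730, 775, 939, 940, 990, 998, 1030, 1052, 1058, 1201, 1230, 2446 → median = 998
|x − 998|: 8, 203, 54, 0, 223, 1448, 58, 322, 32, 268, 232, 59, 60
Sorted deviations: 0, 8, 32, 54, 58, 59, 60, 203, 223, 232, 268, 322, 1448 → MAD = 60

60 ms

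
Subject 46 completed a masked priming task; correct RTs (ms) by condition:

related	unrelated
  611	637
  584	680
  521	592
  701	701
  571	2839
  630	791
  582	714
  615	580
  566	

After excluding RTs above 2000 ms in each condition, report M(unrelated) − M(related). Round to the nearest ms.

unrelated: exclude 2839
M(related) = 5381/9 = 597.889
M(unrelated) = 4695/7 = 670.714
Difference = 670.714 − 597.889 = 72.825 ms

73 ms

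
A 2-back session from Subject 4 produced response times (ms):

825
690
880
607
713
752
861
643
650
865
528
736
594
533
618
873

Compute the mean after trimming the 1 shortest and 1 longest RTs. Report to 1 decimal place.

711.4 ms

Sorted: 528, 533, 594, 607, 618, 643, 650, 690, 713, 736, 752, 825, 861, 865, 873, 880
Drop lowest 1 (528) and highest 1 (880)
Remaining (n=14): Σ = 9960, mean = 9960/14 = 711.429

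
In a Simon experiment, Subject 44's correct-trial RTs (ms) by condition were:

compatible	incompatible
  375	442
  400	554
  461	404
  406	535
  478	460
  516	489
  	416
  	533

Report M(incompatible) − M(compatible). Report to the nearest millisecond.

M(compatible) = 2636/6 = 439.333
M(incompatible) = 3833/8 = 479.125
Difference = 479.125 − 439.333 = 39.792 ms

40 ms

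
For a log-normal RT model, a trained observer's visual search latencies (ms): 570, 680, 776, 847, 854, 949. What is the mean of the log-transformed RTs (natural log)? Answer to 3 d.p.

ln(RT): 6.3456, 6.5221, 6.6542, 6.7417, 6.7499, 6.8554
Σ ln(RT) = 39.8689
Mean = 39.8689/6 = 6.64482

6.645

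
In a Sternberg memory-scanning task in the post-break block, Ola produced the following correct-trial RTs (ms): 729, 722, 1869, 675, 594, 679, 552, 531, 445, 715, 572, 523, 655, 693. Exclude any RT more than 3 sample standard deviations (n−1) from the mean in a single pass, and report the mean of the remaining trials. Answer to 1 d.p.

621.9 ms

n = 14, ΣRT = 9954, M = 711.000
Σ(x−M)² = 1543996.00; s = √(1543996.00/13) = 344.629
Cutoffs: 711.000 ± 3·344.629 → [-322.9, 1744.9]
Outside: 1869 → excluded.
Retained (n=13): Σ = 8085, mean = 8085/13 = 621.923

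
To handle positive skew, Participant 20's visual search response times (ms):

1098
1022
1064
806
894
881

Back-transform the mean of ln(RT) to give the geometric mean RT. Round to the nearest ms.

955 ms

ln(RT): 7.0012, 6.9295, 6.9698, 6.6921, 6.7957, 6.7811
Mean ln(RT) = 41.1694/6 = 6.86157
Geometric mean = exp(6.86157) = 954.86 ms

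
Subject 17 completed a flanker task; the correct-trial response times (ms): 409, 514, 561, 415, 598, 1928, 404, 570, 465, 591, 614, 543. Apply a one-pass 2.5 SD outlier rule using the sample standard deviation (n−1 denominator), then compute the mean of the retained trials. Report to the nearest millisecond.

517 ms

n = 12, ΣRT = 7612, M = 634.333
Σ(x−M)² = 1890132.67; s = √(1890132.67/11) = 414.524
Cutoffs: 634.333 ± 2.5·414.524 → [-402.0, 1670.6]
Outside: 1928 → excluded.
Retained (n=11): Σ = 5684, mean = 5684/11 = 516.727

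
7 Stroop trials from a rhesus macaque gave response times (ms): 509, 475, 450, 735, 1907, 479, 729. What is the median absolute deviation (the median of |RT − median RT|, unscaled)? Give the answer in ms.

Sorted: 450, 475, 479, 509, 729, 735, 1907 → median = 509
|x − 509|: 0, 34, 59, 226, 1398, 30, 220
Sorted deviations: 0, 30, 34, 59, 220, 226, 1398 → MAD = 59

59 ms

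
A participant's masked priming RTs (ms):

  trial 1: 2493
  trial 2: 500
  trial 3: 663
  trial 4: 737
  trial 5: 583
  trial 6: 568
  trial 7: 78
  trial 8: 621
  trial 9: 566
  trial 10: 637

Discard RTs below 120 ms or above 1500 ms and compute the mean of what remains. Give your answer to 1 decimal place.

609.4 ms

Excluded: 78, 2493
Retained (n=8): Σ = 4875
Mean = 4875/8 = 609.3750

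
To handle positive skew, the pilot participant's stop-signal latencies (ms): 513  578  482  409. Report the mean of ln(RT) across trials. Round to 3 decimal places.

6.198

ln(RT): 6.2403, 6.3596, 6.1779, 6.0137
Σ ln(RT) = 24.7915
Mean = 24.7915/4 = 6.19788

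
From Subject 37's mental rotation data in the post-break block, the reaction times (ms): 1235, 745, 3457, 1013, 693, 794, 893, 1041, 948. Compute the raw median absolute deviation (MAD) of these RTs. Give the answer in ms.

154 ms

Sorted: 693, 745, 794, 893, 948, 1013, 1041, 1235, 3457 → median = 948
|x − 948|: 287, 203, 2509, 65, 255, 154, 55, 93, 0
Sorted deviations: 0, 55, 65, 93, 154, 203, 255, 287, 2509 → MAD = 154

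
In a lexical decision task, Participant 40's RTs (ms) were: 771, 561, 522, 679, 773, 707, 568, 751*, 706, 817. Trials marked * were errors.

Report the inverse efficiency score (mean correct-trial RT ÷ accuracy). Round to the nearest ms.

754 ms

Correct trials (n=9): 771, 561, 522, 679, 773, 707, 568, 706, 817
Mean correct RT = 6104/9 = 678.2222 ms
Proportion correct = 9/10
IES = 678.2222 / (9/10) = 753.580 ms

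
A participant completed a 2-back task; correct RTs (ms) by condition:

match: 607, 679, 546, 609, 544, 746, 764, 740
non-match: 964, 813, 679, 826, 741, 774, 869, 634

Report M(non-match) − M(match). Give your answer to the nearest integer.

133 ms

M(match) = 5235/8 = 654.375
M(non-match) = 6300/8 = 787.500
Difference = 787.500 − 654.375 = 133.125 ms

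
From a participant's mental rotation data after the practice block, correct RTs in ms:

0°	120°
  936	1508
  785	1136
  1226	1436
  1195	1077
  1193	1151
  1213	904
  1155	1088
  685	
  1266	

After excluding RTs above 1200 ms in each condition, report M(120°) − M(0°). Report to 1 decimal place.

79.7 ms

0°: exclude 1226, 1213, 1266
120°: exclude 1508, 1436
M(0°) = 5949/6 = 991.500
M(120°) = 5356/5 = 1071.200
Difference = 1071.200 − 991.500 = 79.700 ms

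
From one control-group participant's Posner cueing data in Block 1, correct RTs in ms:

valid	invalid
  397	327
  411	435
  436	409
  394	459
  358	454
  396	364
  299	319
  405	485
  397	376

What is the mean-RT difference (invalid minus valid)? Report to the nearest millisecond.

15 ms

M(valid) = 3493/9 = 388.111
M(invalid) = 3628/9 = 403.111
Difference = 403.111 − 388.111 = 15.000 ms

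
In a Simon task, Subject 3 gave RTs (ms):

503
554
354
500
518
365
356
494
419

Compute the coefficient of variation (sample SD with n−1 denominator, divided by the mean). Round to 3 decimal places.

0.173

n = 9, Σ = 4063, M = 451.4444
Σ(x−M)² = 48904.222; s = √(48904.222/8) = 78.1859
CV = 78.1859 / 451.4444 = 0.17319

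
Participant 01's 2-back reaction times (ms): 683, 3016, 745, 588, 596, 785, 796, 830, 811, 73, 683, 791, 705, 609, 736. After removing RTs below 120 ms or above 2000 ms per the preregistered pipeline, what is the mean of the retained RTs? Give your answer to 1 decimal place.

719.8 ms

Excluded: 73, 3016
Retained (n=13): Σ = 9358
Mean = 9358/13 = 719.8462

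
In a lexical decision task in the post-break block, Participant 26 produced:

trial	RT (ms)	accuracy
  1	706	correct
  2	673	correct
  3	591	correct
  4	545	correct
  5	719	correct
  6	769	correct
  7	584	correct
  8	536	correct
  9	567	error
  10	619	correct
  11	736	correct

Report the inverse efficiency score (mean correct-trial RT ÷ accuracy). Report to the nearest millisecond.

Correct trials (n=10): 706, 673, 591, 545, 719, 769, 584, 536, 619, 736
Mean correct RT = 6478/10 = 647.8000 ms
Proportion correct = 10/11
IES = 647.8000 / (10/11) = 712.580 ms

713 ms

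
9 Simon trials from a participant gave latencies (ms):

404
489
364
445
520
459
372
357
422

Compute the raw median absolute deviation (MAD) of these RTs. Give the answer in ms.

Sorted: 357, 364, 372, 404, 422, 445, 459, 489, 520 → median = 422
|x − 422|: 18, 67, 58, 23, 98, 37, 50, 65, 0
Sorted deviations: 0, 18, 23, 37, 50, 58, 65, 67, 98 → MAD = 50

50 ms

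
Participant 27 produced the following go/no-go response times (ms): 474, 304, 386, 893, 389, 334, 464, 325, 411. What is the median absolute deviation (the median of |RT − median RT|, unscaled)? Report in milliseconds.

64 ms

Sorted: 304, 325, 334, 386, 389, 411, 464, 474, 893 → median = 389
|x − 389|: 85, 85, 3, 504, 0, 55, 75, 64, 22
Sorted deviations: 0, 3, 22, 55, 64, 75, 85, 85, 504 → MAD = 64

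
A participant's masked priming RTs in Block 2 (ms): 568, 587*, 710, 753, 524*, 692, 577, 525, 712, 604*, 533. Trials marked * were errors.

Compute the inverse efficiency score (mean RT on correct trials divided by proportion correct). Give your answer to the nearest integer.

Correct trials (n=8): 568, 710, 753, 692, 577, 525, 712, 533
Mean correct RT = 5070/8 = 633.7500 ms
Proportion correct = 8/11
IES = 633.7500 / (8/11) = 871.406 ms

871 ms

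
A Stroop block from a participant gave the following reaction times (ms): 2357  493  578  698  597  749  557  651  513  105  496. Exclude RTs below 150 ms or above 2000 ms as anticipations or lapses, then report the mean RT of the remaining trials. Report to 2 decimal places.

Excluded: 105, 2357
Retained (n=9): Σ = 5332
Mean = 5332/9 = 592.4444

592.44 ms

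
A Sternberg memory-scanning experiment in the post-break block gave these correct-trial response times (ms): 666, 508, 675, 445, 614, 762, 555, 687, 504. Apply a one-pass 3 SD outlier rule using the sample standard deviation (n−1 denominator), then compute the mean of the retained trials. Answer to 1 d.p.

601.8 ms

n = 9, ΣRT = 5416, M = 601.778
Σ(x−M)² = 87691.56; s = √(87691.56/8) = 104.697
Cutoffs: 601.778 ± 3·104.697 → [287.7, 915.9]
No RTs fall outside the cutoffs; all 9 retained. Mean = 5416/9 = 601.778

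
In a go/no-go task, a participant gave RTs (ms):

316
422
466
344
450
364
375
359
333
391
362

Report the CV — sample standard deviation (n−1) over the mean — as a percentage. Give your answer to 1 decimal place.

n = 11, Σ = 4182, M = 380.1818
Σ(x−M)² = 22827.636; s = √(22827.636/10) = 47.7783
CV = 47.7783 / 380.1818 = 0.12567 = 12.567%

12.6%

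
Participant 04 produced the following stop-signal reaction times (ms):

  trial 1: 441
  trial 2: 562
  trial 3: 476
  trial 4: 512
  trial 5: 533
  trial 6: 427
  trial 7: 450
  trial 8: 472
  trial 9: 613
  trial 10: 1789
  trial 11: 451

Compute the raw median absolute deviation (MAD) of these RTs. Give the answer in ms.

Sorted: 427, 441, 450, 451, 472, 476, 512, 533, 562, 613, 1789 → median = 476
|x − 476|: 35, 86, 0, 36, 57, 49, 26, 4, 137, 1313, 25
Sorted deviations: 0, 4, 25, 26, 35, 36, 49, 57, 86, 137, 1313 → MAD = 36

36 ms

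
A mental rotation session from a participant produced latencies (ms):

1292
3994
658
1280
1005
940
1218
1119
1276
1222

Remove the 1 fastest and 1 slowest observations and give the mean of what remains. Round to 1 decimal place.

1169.0 ms

Sorted: 658, 940, 1005, 1119, 1218, 1222, 1276, 1280, 1292, 3994
Drop lowest 1 (658) and highest 1 (3994)
Remaining (n=8): Σ = 9352, mean = 9352/8 = 1169.000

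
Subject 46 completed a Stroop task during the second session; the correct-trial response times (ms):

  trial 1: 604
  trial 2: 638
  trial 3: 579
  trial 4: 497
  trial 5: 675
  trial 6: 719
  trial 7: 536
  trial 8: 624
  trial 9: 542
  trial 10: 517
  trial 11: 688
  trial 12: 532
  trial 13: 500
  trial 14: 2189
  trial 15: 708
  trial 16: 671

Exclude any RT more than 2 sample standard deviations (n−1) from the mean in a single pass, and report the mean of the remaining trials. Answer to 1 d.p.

n = 16, ΣRT = 11219, M = 701.188
Σ(x−M)² = 2447392.44; s = √(2447392.44/15) = 403.930
Cutoffs: 701.188 ± 2·403.930 → [-106.7, 1509.0]
Outside: 2189 → excluded.
Retained (n=15): Σ = 9030, mean = 9030/15 = 602.000

602.0 ms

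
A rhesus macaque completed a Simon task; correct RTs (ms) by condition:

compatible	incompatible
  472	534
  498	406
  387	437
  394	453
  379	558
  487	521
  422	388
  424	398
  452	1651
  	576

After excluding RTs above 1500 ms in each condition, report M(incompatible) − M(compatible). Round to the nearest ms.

incompatible: exclude 1651
M(compatible) = 3915/9 = 435.000
M(incompatible) = 4271/9 = 474.556
Difference = 474.556 − 435.000 = 39.556 ms

40 ms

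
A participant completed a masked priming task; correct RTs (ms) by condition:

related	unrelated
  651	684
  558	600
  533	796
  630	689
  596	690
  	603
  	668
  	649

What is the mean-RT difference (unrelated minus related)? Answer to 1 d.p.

M(related) = 2968/5 = 593.600
M(unrelated) = 5379/8 = 672.375
Difference = 672.375 − 593.600 = 78.775 ms

78.8 ms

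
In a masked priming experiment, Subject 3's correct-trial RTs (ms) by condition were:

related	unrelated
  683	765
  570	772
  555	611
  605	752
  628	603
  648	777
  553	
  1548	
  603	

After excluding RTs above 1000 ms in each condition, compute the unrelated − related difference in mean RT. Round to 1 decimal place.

107.7 ms

related: exclude 1548
M(related) = 4845/8 = 605.625
M(unrelated) = 4280/6 = 713.333
Difference = 713.333 − 605.625 = 107.708 ms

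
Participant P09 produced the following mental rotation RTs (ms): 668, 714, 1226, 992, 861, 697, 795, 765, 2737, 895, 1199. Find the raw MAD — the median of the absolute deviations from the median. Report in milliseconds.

147 ms

Sorted: 668, 697, 714, 765, 795, 861, 895, 992, 1199, 1226, 2737 → median = 861
|x − 861|: 193, 147, 365, 131, 0, 164, 66, 96, 1876, 34, 338
Sorted deviations: 0, 34, 66, 96, 131, 147, 164, 193, 338, 365, 1876 → MAD = 147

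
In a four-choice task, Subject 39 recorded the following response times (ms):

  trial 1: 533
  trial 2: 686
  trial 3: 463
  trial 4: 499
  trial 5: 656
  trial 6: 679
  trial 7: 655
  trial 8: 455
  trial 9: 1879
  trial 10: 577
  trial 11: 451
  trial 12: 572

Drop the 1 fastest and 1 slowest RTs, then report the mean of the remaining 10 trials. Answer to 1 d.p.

Sorted: 451, 455, 463, 499, 533, 572, 577, 655, 656, 679, 686, 1879
Drop lowest 1 (451) and highest 1 (1879)
Remaining (n=10): Σ = 5775, mean = 5775/10 = 577.500

577.5 ms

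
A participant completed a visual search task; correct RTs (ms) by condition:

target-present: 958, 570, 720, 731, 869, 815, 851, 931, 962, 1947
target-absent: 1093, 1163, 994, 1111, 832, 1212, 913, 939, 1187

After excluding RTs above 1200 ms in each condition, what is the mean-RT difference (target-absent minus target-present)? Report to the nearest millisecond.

target-present: exclude 1947
target-absent: exclude 1212
M(target-present) = 7407/9 = 823.000
M(target-absent) = 8232/8 = 1029.000
Difference = 1029.000 − 823.000 = 206.000 ms

206 ms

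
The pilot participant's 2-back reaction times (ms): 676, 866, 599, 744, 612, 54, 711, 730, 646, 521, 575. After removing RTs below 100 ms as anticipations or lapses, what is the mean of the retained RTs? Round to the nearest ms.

Excluded: 54
Retained (n=10): Σ = 6680
Mean = 6680/10 = 668.0000

668 ms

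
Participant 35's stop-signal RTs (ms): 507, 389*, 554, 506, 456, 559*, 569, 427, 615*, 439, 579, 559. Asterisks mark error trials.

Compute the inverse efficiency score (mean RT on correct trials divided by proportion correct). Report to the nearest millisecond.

681 ms

Correct trials (n=9): 507, 554, 506, 456, 569, 427, 439, 579, 559
Mean correct RT = 4596/9 = 510.6667 ms
Proportion correct = 9/12
IES = 510.6667 / (9/12) = 680.889 ms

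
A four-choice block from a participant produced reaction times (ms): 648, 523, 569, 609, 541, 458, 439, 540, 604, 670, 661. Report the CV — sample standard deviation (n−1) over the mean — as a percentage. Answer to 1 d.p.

13.7%

n = 11, Σ = 6262, M = 569.2727
Σ(x−M)² = 60692.182; s = √(60692.182/10) = 77.9052
CV = 77.9052 / 569.2727 = 0.13685 = 13.685%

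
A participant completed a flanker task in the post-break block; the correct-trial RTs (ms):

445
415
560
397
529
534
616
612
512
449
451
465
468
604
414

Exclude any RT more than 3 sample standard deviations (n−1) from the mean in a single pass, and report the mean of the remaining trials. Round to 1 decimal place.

n = 15, ΣRT = 7471, M = 498.067
Σ(x−M)² = 78006.93; s = √(78006.93/14) = 74.645
Cutoffs: 498.067 ± 3·74.645 → [274.1, 722.0]
No RTs fall outside the cutoffs; all 15 retained. Mean = 7471/15 = 498.067

498.1 ms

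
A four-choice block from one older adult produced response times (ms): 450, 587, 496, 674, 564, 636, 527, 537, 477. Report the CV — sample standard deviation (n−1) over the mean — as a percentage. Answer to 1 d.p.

13.4%

n = 9, Σ = 4948, M = 549.7778
Σ(x−M)² = 43279.556; s = √(43279.556/8) = 73.5523
CV = 73.5523 / 549.7778 = 0.13379 = 13.379%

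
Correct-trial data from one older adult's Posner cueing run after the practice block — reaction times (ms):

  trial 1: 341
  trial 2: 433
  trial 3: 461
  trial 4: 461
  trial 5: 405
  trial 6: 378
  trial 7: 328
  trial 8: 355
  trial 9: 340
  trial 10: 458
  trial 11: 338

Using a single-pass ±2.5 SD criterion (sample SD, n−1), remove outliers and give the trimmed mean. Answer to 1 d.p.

n = 11, ΣRT = 4298, M = 390.727
Σ(x−M)² = 29592.18; s = √(29592.18/10) = 54.399
Cutoffs: 390.727 ± 2.5·54.399 → [254.7, 526.7]
No RTs fall outside the cutoffs; all 11 retained. Mean = 4298/11 = 390.727

390.7 ms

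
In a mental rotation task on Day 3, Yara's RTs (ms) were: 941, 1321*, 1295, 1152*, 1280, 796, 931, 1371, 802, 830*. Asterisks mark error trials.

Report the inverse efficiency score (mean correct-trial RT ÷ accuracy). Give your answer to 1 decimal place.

1513.5 ms

Correct trials (n=7): 941, 1295, 1280, 796, 931, 1371, 802
Mean correct RT = 7416/7 = 1059.4286 ms
Proportion correct = 7/10
IES = 1059.4286 / (7/10) = 1513.469 ms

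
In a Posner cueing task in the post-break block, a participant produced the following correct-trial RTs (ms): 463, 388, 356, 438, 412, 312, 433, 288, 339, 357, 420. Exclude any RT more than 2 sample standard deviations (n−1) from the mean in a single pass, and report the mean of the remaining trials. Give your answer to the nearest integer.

n = 11, ΣRT = 4206, M = 382.364
Σ(x−M)² = 31562.55; s = √(31562.55/10) = 56.181
Cutoffs: 382.364 ± 2·56.181 → [270.0, 494.7]
No RTs fall outside the cutoffs; all 11 retained. Mean = 4206/11 = 382.364

382 ms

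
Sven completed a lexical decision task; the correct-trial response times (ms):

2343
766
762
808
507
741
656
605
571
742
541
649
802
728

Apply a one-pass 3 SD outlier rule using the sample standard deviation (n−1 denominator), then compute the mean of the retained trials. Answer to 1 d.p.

682.9 ms

n = 14, ΣRT = 11221, M = 801.500
Σ(x−M)² = 2682447.50; s = √(2682447.50/13) = 454.249
Cutoffs: 801.500 ± 3·454.249 → [-561.2, 2164.2]
Outside: 2343 → excluded.
Retained (n=13): Σ = 8878, mean = 8878/13 = 682.923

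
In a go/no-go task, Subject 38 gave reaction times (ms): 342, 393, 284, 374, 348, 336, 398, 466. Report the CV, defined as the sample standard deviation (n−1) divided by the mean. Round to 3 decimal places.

n = 8, Σ = 2941, M = 367.6250
Σ(x−M)² = 20319.875; s = √(20319.875/7) = 53.8780
CV = 53.8780 / 367.6250 = 0.14656

0.147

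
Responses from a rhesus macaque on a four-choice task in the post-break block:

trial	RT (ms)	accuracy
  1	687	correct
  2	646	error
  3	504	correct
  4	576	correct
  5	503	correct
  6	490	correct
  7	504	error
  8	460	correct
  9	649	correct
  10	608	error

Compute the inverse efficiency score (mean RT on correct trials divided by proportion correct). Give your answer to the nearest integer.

Correct trials (n=7): 687, 504, 576, 503, 490, 460, 649
Mean correct RT = 3869/7 = 552.7143 ms
Proportion correct = 7/10
IES = 552.7143 / (7/10) = 789.592 ms

790 ms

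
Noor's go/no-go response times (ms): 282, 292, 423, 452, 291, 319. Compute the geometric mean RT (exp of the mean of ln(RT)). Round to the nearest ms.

337 ms

ln(RT): 5.6419, 5.6768, 6.0474, 6.1137, 5.6733, 5.7652
Mean ln(RT) = 34.9182/6 = 5.81970
Geometric mean = exp(5.81970) = 336.87 ms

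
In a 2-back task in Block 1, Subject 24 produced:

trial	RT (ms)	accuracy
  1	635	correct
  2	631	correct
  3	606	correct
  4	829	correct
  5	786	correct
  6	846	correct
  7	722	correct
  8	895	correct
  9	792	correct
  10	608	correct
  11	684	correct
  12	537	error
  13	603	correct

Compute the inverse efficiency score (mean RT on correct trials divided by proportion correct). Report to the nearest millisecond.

Correct trials (n=12): 635, 631, 606, 829, 786, 846, 722, 895, 792, 608, 684, 603
Mean correct RT = 8637/12 = 719.7500 ms
Proportion correct = 12/13
IES = 719.7500 / (12/13) = 779.729 ms

780 ms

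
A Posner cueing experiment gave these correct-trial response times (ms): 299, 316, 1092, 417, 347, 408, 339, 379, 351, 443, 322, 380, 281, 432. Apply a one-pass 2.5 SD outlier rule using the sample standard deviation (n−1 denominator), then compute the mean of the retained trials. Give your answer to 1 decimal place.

n = 14, ΣRT = 5806, M = 414.714
Σ(x−M)² = 526332.86; s = √(526332.86/13) = 201.214
Cutoffs: 414.714 ± 2.5·201.214 → [-88.3, 917.7]
Outside: 1092 → excluded.
Retained (n=13): Σ = 4714, mean = 4714/13 = 362.615

362.6 ms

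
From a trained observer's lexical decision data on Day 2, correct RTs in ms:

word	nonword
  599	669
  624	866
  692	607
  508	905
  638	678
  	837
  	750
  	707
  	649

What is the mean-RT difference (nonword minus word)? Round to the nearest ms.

129 ms

M(word) = 3061/5 = 612.200
M(nonword) = 6668/9 = 740.889
Difference = 740.889 − 612.200 = 128.689 ms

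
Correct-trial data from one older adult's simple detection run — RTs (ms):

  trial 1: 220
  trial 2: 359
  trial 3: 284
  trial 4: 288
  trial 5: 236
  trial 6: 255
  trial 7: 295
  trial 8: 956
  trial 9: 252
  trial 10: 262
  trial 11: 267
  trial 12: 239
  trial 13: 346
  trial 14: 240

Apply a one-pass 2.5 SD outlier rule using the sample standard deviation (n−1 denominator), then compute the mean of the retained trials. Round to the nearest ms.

273 ms

n = 14, ΣRT = 4499, M = 321.357
Σ(x−M)² = 454651.21; s = √(454651.21/13) = 187.011
Cutoffs: 321.357 ± 2.5·187.011 → [-146.2, 788.9]
Outside: 956 → excluded.
Retained (n=13): Σ = 3543, mean = 3543/13 = 272.538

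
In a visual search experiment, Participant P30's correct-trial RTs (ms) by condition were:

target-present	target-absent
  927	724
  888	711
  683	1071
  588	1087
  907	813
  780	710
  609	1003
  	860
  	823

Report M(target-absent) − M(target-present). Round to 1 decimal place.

M(target-present) = 5382/7 = 768.857
M(target-absent) = 7802/9 = 866.889
Difference = 866.889 − 768.857 = 98.032 ms

98.0 ms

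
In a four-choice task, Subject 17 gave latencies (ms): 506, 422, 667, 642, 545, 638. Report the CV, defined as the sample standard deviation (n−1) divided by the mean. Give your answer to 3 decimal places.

n = 6, Σ = 3420, M = 570.0000
Σ(x−M)² = 45842.000; s = √(45842.000/5) = 95.7518
CV = 95.7518 / 570.0000 = 0.16799

0.168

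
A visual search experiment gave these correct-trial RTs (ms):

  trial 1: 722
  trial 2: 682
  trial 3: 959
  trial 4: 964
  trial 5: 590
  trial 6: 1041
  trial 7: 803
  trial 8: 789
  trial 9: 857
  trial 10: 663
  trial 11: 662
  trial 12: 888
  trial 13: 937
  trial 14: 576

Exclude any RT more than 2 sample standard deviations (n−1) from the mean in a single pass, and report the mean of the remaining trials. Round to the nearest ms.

n = 14, ΣRT = 11133, M = 795.214
Σ(x−M)² = 291926.36; s = √(291926.36/13) = 149.853
Cutoffs: 795.214 ± 2·149.853 → [495.5, 1094.9]
No RTs fall outside the cutoffs; all 14 retained. Mean = 11133/14 = 795.214

795 ms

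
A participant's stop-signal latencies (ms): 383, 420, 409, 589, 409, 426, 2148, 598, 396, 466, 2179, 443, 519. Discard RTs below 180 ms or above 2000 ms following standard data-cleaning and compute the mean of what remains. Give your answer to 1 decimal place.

459.8 ms

Excluded: 2148, 2179
Retained (n=11): Σ = 5058
Mean = 5058/11 = 459.8182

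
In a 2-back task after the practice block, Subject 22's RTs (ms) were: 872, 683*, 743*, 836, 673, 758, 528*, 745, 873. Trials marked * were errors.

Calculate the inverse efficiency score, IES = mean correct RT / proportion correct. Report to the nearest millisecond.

Correct trials (n=6): 872, 836, 673, 758, 745, 873
Mean correct RT = 4757/6 = 792.8333 ms
Proportion correct = 6/9
IES = 792.8333 / (6/9) = 1189.250 ms

1189 ms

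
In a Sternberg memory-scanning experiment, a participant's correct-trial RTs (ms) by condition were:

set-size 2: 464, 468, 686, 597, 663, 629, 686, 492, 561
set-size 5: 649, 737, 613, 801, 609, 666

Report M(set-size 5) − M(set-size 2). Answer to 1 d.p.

M(set-size 2) = 5246/9 = 582.889
M(set-size 5) = 4075/6 = 679.167
Difference = 679.167 − 582.889 = 96.278 ms

96.3 ms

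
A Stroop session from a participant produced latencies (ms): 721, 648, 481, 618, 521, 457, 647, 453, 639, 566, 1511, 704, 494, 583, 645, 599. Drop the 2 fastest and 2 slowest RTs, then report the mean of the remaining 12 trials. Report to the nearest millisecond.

Sorted: 453, 457, 481, 494, 521, 566, 583, 599, 618, 639, 645, 647, 648, 704, 721, 1511
Drop lowest 2 (453, 457) and highest 2 (721, 1511)
Remaining (n=12): Σ = 7145, mean = 7145/12 = 595.417

595 ms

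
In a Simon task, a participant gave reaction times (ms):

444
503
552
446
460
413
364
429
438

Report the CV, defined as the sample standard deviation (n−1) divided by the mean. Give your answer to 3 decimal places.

0.118

n = 9, Σ = 4049, M = 449.8889
Σ(x−M)² = 22714.889; s = √(22714.889/8) = 53.2857
CV = 53.2857 / 449.8889 = 0.11844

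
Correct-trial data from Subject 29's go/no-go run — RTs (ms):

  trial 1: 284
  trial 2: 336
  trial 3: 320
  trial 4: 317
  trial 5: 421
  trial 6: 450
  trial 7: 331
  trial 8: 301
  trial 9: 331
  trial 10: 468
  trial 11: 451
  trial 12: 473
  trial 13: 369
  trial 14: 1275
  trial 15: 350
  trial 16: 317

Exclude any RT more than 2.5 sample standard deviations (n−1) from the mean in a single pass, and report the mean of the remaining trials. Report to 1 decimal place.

367.9 ms

n = 16, ΣRT = 6794, M = 424.625
Σ(x−M)² = 831931.75; s = √(831931.75/15) = 235.504
Cutoffs: 424.625 ± 2.5·235.504 → [-164.1, 1013.4]
Outside: 1275 → excluded.
Retained (n=15): Σ = 5519, mean = 5519/15 = 367.933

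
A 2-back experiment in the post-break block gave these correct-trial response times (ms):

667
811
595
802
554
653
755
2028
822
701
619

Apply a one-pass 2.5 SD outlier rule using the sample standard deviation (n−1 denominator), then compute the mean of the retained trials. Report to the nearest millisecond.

n = 11, ΣRT = 9007, M = 818.818
Σ(x−M)² = 1691123.64; s = √(1691123.64/10) = 411.233
Cutoffs: 818.818 ± 2.5·411.233 → [-209.3, 1846.9]
Outside: 2028 → excluded.
Retained (n=10): Σ = 6979, mean = 6979/10 = 697.900

698 ms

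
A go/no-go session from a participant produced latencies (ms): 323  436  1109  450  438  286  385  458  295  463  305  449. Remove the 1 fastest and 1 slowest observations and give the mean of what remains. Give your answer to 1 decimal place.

400.2 ms

Sorted: 286, 295, 305, 323, 385, 436, 438, 449, 450, 458, 463, 1109
Drop lowest 1 (286) and highest 1 (1109)
Remaining (n=10): Σ = 4002, mean = 4002/10 = 400.200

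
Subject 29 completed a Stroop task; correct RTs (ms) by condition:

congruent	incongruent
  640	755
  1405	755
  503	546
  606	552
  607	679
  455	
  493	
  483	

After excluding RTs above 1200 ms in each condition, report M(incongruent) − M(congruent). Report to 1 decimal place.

116.4 ms

congruent: exclude 1405
M(congruent) = 3787/7 = 541.000
M(incongruent) = 3287/5 = 657.400
Difference = 657.400 − 541.000 = 116.400 ms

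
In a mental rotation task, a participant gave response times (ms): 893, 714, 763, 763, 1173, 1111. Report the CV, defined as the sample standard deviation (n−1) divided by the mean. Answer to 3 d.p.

0.217

n = 6, Σ = 5417, M = 902.8333
Σ(x−M)² = 191184.833; s = √(191184.833/5) = 195.5427
CV = 195.5427 / 902.8333 = 0.21659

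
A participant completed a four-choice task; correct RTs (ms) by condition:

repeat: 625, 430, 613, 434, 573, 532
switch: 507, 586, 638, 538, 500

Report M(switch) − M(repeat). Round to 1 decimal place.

M(repeat) = 3207/6 = 534.500
M(switch) = 2769/5 = 553.800
Difference = 553.800 − 534.500 = 19.300 ms

19.3 ms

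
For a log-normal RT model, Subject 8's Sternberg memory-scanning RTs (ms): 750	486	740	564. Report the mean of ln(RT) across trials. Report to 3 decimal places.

ln(RT): 6.6201, 6.1862, 6.6067, 6.3351
Σ ln(RT) = 25.7480
Mean = 25.7480/4 = 6.43700

6.437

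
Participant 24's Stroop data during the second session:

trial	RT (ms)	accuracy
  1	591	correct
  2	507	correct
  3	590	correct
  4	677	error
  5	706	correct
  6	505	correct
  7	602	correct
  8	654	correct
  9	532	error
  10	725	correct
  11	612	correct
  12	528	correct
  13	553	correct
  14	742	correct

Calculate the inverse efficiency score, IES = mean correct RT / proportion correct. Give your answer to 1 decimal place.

711.2 ms

Correct trials (n=12): 591, 507, 590, 706, 505, 602, 654, 725, 612, 528, 553, 742
Mean correct RT = 7315/12 = 609.5833 ms
Proportion correct = 12/14
IES = 609.5833 / (12/14) = 711.181 ms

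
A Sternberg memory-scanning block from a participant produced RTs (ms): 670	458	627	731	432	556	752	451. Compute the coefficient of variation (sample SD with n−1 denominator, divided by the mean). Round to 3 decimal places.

n = 8, Σ = 4677, M = 584.6250
Σ(x−M)² = 116527.875; s = √(116527.875/7) = 129.0226
CV = 129.0226 / 584.6250 = 0.22069

0.221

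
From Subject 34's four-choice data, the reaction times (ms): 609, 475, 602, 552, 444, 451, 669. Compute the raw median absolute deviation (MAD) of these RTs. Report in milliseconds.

77 ms

Sorted: 444, 451, 475, 552, 602, 609, 669 → median = 552
|x − 552|: 57, 77, 50, 0, 108, 101, 117
Sorted deviations: 0, 50, 57, 77, 101, 108, 117 → MAD = 77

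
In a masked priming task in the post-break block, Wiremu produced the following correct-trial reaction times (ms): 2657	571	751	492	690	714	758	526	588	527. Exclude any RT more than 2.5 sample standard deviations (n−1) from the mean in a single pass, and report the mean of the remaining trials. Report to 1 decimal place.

624.1 ms

n = 10, ΣRT = 8274, M = 827.400
Σ(x−M)² = 3806456.40; s = √(3806456.40/9) = 650.338
Cutoffs: 827.400 ± 2.5·650.338 → [-798.4, 2453.2]
Outside: 2657 → excluded.
Retained (n=9): Σ = 5617, mean = 5617/9 = 624.111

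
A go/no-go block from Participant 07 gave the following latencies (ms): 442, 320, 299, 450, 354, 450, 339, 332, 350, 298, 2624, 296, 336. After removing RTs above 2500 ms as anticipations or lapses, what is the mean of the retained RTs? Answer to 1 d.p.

355.5 ms

Excluded: 2624
Retained (n=12): Σ = 4266
Mean = 4266/12 = 355.5000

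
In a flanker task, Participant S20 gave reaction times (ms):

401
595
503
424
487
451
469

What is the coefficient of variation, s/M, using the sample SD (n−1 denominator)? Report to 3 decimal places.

n = 7, Σ = 3330, M = 475.7143
Σ(x−M)² = 24013.429; s = √(24013.429/6) = 63.2632
CV = 63.2632 / 475.7143 = 0.13299

0.133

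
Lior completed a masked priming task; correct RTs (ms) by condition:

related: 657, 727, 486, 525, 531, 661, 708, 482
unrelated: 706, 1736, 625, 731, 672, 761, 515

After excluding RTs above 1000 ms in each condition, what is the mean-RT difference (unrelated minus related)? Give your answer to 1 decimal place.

unrelated: exclude 1736
M(related) = 4777/8 = 597.125
M(unrelated) = 4010/6 = 668.333
Difference = 668.333 − 597.125 = 71.208 ms

71.2 ms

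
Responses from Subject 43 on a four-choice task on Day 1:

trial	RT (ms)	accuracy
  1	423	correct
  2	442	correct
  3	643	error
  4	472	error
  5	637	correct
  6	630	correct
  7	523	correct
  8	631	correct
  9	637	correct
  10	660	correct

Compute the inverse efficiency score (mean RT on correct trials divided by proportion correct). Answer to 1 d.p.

716.1 ms

Correct trials (n=8): 423, 442, 637, 630, 523, 631, 637, 660
Mean correct RT = 4583/8 = 572.8750 ms
Proportion correct = 8/10
IES = 572.8750 / (8/10) = 716.094 ms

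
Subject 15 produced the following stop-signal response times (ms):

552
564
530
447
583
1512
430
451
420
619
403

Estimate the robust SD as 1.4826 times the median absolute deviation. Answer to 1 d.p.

Sorted: 403, 420, 430, 447, 451, 530, 552, 564, 583, 619, 1512 → median = 530
|x − 530| sorted: 0, 22, 34, 53, 79, 83, 89, 100, 110, 127, 982 → MAD = 83
Robust SD ≈ 1.4826 × 83 = 123.056

123.1 ms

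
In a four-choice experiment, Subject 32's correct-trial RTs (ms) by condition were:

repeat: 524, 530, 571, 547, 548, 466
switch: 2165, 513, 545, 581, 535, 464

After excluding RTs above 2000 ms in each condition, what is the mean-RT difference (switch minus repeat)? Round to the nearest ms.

-3 ms

switch: exclude 2165
M(repeat) = 3186/6 = 531.000
M(switch) = 2638/5 = 527.600
Difference = 527.600 − 531.000 = -3.400 ms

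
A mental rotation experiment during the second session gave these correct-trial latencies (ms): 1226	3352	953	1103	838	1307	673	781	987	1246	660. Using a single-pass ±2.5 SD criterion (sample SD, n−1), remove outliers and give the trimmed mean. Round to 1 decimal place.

977.4 ms

n = 11, ΣRT = 13126, M = 1193.273
Σ(x−M)² = 5636568.18; s = √(5636568.18/10) = 750.771
Cutoffs: 1193.273 ± 2.5·750.771 → [-683.7, 3070.2]
Outside: 3352 → excluded.
Retained (n=10): Σ = 9774, mean = 9774/10 = 977.400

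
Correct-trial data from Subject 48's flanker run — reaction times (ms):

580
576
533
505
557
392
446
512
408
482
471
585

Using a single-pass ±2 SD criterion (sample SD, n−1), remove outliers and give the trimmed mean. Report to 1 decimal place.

503.9 ms

n = 12, ΣRT = 6047, M = 503.917
Σ(x−M)² = 47932.92; s = √(47932.92/11) = 66.012
Cutoffs: 503.917 ± 2·66.012 → [371.9, 635.9]
No RTs fall outside the cutoffs; all 12 retained. Mean = 6047/12 = 503.917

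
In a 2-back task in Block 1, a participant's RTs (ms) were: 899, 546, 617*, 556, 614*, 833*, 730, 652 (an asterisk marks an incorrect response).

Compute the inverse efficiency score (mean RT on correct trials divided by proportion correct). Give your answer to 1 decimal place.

1082.6 ms

Correct trials (n=5): 899, 546, 556, 730, 652
Mean correct RT = 3383/5 = 676.6000 ms
Proportion correct = 5/8
IES = 676.6000 / (5/8) = 1082.560 ms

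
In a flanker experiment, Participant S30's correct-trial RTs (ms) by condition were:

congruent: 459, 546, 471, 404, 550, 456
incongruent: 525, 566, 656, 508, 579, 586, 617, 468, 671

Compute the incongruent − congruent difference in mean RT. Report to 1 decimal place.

94.1 ms

M(congruent) = 2886/6 = 481.000
M(incongruent) = 5176/9 = 575.111
Difference = 575.111 − 481.000 = 94.111 ms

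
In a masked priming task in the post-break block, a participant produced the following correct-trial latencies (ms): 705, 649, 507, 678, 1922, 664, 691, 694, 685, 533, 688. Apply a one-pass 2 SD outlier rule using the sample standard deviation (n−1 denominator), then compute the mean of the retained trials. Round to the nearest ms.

649 ms

n = 11, ΣRT = 8416, M = 765.091
Σ(x−M)² = 1516708.91; s = √(1516708.91/10) = 389.449
Cutoffs: 765.091 ± 2·389.449 → [-13.8, 1544.0]
Outside: 1922 → excluded.
Retained (n=10): Σ = 6494, mean = 6494/10 = 649.400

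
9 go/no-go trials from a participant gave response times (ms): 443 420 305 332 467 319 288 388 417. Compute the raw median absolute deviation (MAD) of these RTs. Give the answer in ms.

Sorted: 288, 305, 319, 332, 388, 417, 420, 443, 467 → median = 388
|x − 388|: 55, 32, 83, 56, 79, 69, 100, 0, 29
Sorted deviations: 0, 29, 32, 55, 56, 69, 79, 83, 100 → MAD = 56

56 ms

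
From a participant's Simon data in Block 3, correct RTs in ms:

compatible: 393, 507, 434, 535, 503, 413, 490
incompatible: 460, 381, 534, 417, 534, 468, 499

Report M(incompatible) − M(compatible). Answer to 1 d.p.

M(compatible) = 3275/7 = 467.857
M(incompatible) = 3293/7 = 470.429
Difference = 470.429 − 467.857 = 2.571 ms

2.6 ms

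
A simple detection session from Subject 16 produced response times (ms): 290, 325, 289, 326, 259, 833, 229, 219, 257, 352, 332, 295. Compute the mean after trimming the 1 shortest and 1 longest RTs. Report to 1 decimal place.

Sorted: 219, 229, 257, 259, 289, 290, 295, 325, 326, 332, 352, 833
Drop lowest 1 (219) and highest 1 (833)
Remaining (n=10): Σ = 2954, mean = 2954/10 = 295.400

295.4 ms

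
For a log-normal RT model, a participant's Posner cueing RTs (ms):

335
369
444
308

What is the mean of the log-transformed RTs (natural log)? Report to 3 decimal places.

5.888

ln(RT): 5.8141, 5.9108, 6.0958, 5.7301
Σ ln(RT) = 23.5509
Mean = 23.5509/4 = 5.88771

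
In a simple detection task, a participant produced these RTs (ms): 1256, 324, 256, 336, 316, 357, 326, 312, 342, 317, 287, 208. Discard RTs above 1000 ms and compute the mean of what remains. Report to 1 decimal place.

307.4 ms

Excluded: 1256
Retained (n=11): Σ = 3381
Mean = 3381/11 = 307.3636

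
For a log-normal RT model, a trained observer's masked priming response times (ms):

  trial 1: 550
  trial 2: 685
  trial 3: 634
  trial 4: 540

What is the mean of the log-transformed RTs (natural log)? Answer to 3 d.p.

6.396

ln(RT): 6.3099, 6.5294, 6.4520, 6.2916
Σ ln(RT) = 25.5830
Mean = 25.5830/4 = 6.39574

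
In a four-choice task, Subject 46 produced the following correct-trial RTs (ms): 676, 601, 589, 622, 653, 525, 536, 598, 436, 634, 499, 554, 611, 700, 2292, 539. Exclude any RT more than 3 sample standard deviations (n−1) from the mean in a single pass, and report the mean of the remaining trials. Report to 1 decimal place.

584.9 ms

n = 16, ΣRT = 11065, M = 691.562
Σ(x−M)² = 2801851.94; s = √(2801851.94/15) = 432.192
Cutoffs: 691.562 ± 3·432.192 → [-605.0, 1988.1]
Outside: 2292 → excluded.
Retained (n=15): Σ = 8773, mean = 8773/15 = 584.867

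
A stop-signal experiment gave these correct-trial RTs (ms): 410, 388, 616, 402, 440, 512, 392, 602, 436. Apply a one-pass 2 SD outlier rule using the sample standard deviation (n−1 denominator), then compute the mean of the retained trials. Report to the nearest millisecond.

n = 9, ΣRT = 4198, M = 466.444
Σ(x−M)² = 63478.22; s = √(63478.22/8) = 89.077
Cutoffs: 466.444 ± 2·89.077 → [288.3, 644.6]
No RTs fall outside the cutoffs; all 9 retained. Mean = 4198/9 = 466.444

466 ms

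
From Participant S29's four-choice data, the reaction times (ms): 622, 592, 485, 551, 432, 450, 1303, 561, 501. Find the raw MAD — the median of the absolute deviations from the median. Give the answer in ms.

Sorted: 432, 450, 485, 501, 551, 561, 592, 622, 1303 → median = 551
|x − 551|: 71, 41, 66, 0, 119, 101, 752, 10, 50
Sorted deviations: 0, 10, 41, 50, 66, 71, 101, 119, 752 → MAD = 66

66 ms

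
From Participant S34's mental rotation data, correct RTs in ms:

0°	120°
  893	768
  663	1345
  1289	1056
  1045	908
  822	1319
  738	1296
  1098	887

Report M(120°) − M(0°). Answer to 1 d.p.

M(0°) = 6548/7 = 935.429
M(120°) = 7579/7 = 1082.714
Difference = 1082.714 − 935.429 = 147.286 ms

147.3 ms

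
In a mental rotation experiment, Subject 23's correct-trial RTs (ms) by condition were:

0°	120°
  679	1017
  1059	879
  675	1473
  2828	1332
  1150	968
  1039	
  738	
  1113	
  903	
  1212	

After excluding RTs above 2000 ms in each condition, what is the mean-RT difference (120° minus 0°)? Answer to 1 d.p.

181.8 ms

0°: exclude 2828
M(0°) = 8568/9 = 952.000
M(120°) = 5669/5 = 1133.800
Difference = 1133.800 − 952.000 = 181.800 ms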